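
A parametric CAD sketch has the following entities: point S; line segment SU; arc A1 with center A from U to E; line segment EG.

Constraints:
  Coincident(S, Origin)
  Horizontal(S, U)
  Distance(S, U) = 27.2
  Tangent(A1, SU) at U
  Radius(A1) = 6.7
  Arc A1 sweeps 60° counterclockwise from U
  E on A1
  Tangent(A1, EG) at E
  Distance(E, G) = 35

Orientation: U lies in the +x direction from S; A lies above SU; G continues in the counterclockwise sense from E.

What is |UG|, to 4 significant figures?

40.94

S is at the origin; SU is horizontal with |SU| = 27.2 and U on the +x side, so U = (27.20, 0.000). Tangency of A1 to SU means the radius AU is perpendicular to SU, so A = U + (0, 6.7) = (27.20, 6.700). On A1, U sits at bearing -90° from A; a 60° counterclockwise sweep puts E at bearing -30°, so E = A + 6.7·(cos -30°, sin -30°) = (33.00, 3.350). Since A1 is tangent to EG there, AE ⟂ EG, so EG runs along (−sin -30°, cos -30°); with |EG| = 35.0, G = (50.50, 33.66). Then |UG| = |G − U| = 40.94.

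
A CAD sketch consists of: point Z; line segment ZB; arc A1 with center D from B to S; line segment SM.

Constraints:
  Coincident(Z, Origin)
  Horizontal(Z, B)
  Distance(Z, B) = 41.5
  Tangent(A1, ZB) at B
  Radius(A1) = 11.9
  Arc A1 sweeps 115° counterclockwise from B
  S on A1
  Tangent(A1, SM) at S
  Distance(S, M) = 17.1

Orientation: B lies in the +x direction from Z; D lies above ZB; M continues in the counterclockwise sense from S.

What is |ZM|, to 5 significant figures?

55.514

On A1, B sits at bearing -90° from D; a 115° counterclockwise sweep puts S at bearing 25°, so S = D + 11.9·(cos 25°, sin 25°) = (52.285, 16.929). Since A1 is tangent to SM there, DS ⟂ SM, so SM runs along (−sin 25°, cos 25°); with |SM| = 17.1, M = (45.058, 32.427). Then |ZM| = |M − Z| = 55.514.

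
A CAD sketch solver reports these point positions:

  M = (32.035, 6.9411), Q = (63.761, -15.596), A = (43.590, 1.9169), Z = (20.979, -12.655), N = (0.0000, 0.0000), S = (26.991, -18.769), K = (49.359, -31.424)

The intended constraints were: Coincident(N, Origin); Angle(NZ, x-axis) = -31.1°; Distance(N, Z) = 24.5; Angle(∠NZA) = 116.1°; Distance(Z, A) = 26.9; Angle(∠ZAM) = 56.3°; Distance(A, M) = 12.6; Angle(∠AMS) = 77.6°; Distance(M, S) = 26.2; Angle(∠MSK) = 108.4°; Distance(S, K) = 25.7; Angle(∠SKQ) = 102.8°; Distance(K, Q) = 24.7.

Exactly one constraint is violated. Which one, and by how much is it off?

Distance(K, Q) = 24.7 — off by 3.30.

N = (0.00, 0.00) ✓; NZ at -31.10° ✓; |NZ| = 24.50 ✓; ∠NZA = 116.1° ✓; |ZA| = 26.90 ✓; ∠ZAM = 56.30° ✓; |AM| = 12.60 ✓; ∠AMS = 77.60° ✓; |MS| = 26.20 ✓; ∠MSK = 108.4° ✓; |SK| = 25.70 ✓; ∠SKQ = 102.8° ✓; |KQ| = 21.40 ✗.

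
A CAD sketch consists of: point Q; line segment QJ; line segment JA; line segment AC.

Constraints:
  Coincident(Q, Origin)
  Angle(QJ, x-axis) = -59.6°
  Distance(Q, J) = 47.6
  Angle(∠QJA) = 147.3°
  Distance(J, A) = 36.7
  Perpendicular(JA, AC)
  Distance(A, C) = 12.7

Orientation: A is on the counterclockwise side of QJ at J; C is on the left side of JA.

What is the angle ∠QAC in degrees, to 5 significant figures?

71.478°

Q is at the origin; QJ runs at -59.6° with length 47.6, so J = 47.6·(cos -59.6°, sin -59.6°) = (24.087, -41.056). ∠QJA = 147.3°, so JA runs at -59.6° + (180° − 147.3°) = -26.900° from the x-axis; with |JA| = 36.7, A = J + 36.7·(cos -26.900°, sin -26.900°) = (56.816, -57.660). The perpendicularity gives AC at right angles to JA; with |AC| = 12.7 on the left of JA, C = A + 12.7·(0.45243, 0.89180) = (62.562, -46.334). Then cos ∠QAC = AQ·AC / (|AQ||AC|), giving 71.478°.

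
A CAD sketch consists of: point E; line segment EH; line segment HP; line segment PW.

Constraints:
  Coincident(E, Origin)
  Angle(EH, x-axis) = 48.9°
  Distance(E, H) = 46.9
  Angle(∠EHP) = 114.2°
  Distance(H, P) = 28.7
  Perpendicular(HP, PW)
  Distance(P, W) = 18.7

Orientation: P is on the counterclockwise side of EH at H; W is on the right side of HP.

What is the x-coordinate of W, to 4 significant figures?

35.83

E is at the origin; EH runs at 48.9° with length 46.9, so H = 46.9·(cos 48.9°, sin 48.9°) = (30.83, 35.34). ∠EHP = 114.2°, so HP runs at 48.9° + (180° − 114.2°) = 114.7° from the x-axis; with |HP| = 28.7, P = H + 28.7·(cos 114.7°, sin 114.7°) = (18.84, 61.42). HP is perpendicular to PW; with |PW| = 18.7 on the right of HP, W = P + 18.7·(0.9085, 0.4179) = (35.83, 69.23). So W.x = 35.83.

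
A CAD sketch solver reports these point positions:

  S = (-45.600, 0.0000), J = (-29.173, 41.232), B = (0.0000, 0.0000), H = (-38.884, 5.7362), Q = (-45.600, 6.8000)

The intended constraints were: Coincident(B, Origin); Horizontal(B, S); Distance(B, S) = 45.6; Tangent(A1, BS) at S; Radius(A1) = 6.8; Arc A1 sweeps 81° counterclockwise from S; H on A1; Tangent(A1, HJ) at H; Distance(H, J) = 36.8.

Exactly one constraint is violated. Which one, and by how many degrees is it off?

Tangent(A1, HJ) at H — off by 6.30°.

B = (0.00, 0.00) ✓; B.y = 0.00, S.y = 0.00 ✓; |BS| = 45.60 ✓; ∠(QS, SB) = 90.00° ✓; |QS| = 6.800 ✓; bearing(Q→H) − bearing(Q→S) = 81.00° ✓; |QH| = 6.800 ✓; ∠(QH, HJ) = 96.30° ✗; |HJ| = 36.80 ✓.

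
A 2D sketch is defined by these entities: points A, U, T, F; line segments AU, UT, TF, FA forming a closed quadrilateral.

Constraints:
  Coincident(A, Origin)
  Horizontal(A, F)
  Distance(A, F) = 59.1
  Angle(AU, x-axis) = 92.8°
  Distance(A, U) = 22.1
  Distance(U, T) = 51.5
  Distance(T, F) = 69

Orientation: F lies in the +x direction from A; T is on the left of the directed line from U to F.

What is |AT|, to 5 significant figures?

69.782

A is at the origin; AF is horizontal with |AF| = 59.1 and F in +x, so F = (59.1, 0). AU runs at 92.8° with |AU| = 22.1, so U = (-1.0796, 22.074). T is determined by |UT| = 51.5 and |TF| = 69.0 together: it lies at the intersection of circle(U, 51.5) and circle(F, 69.0). With |UF| = 64.100, the foot of the radical line on UF is 15.601 from U and the perpendicular offset is √(51.5² − 15.601²) = 49.080. Taking the left-of-UF solution: T = (30.469, 62.779).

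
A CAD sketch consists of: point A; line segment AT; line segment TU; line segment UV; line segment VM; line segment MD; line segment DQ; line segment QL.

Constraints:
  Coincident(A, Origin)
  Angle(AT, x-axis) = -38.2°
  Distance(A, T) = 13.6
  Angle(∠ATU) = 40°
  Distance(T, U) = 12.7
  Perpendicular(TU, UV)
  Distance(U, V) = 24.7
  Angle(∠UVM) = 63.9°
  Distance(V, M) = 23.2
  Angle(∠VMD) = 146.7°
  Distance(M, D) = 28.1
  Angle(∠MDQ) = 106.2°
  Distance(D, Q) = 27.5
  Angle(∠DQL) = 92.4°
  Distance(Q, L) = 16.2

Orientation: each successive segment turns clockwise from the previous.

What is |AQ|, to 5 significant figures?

40.960

A is at the origin; AT runs at -38.2° with length 13.6, so T = (10.688, -8.4104). ∠ATU = 40.0° gives TU at -178.20° from the x-axis; with |TU| = 12.7, U = (-2.0061, -8.8093). The perpendicularity gives UV at right angles to TU, so UV runs at 91.800°; with |UV| = 24.7, V = (-2.7819, 15.879). ∠UVM = 63.9° gives VM at -24.300° from the x-axis; with |VM| = 23.2, M = (18.363, 6.3314). ∠VMD = 146.7° gives MD at -57.600° from the x-axis; with |MD| = 28.1, D = (33.419, -17.394). ∠MDQ = 106.2° gives DQ at -131.40° from the x-axis; with |DQ| = 27.5, Q = (15.233, -38.022). Then |AQ| = |Q − A| = 40.960.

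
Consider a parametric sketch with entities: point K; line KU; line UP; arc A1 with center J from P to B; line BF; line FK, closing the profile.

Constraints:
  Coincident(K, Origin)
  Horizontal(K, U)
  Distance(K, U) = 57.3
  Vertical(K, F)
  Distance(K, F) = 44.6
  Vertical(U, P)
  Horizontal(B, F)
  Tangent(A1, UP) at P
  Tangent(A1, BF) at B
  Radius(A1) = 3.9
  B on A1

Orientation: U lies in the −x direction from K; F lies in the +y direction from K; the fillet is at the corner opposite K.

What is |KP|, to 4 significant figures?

70.28

The virtual corner opposite K is at (-57.30, 44.60). The tangent condition forces JP to be normal to UP and since A1 is tangent to BF there, JB ⟂ BF, with radius 3.9, so the center J sits 3.9 in from both sides at J = (-53.40, 40.70). That places the tangent points at P = (-57.30, 40.70) on UP and B = (-53.40, 44.60) on BF. Then |KP| = |P − K| = 70.28.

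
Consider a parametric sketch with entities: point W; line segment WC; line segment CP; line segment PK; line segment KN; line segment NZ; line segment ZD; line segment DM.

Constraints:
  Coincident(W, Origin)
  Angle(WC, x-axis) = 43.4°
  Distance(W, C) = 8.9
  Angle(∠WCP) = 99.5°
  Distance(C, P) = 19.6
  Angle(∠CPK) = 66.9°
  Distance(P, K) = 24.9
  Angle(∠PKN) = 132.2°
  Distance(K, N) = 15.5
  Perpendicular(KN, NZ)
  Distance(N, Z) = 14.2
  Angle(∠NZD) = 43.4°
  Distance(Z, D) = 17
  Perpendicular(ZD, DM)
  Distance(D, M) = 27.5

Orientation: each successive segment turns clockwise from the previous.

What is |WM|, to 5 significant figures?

38.434

W is at the origin; WC runs at 43.4° with length 8.9, so C = (6.4665, 6.1151). ∠WCP = 99.5° gives CP at -37.100° from the x-axis; with |CP| = 19.6, P = (22.099, -5.7078). ∠CPK = 66.9° gives PK at -150.20° from the x-axis; with |PK| = 24.9, K = (0.49180, -18.082). ∠PKN = 132.2° gives KN at 162.00° from the x-axis; with |KN| = 15.5, N = (-14.250, -13.293). The perpendicularity gives NZ at right angles to KN, so NZ runs at 72.000°; with |NZ| = 14.2, Z = (-9.8615, 0.21232). ∠NZD = 43.4° gives ZD at -64.600° from the x-axis; with |ZD| = 17.0, D = (-2.5696, -15.144). ZD is perpendicular to DM, so DM runs at -154.60°; with |DM| = 27.5, M = (-27.411, -26.940). Then |WM| = |M − W| = 38.434.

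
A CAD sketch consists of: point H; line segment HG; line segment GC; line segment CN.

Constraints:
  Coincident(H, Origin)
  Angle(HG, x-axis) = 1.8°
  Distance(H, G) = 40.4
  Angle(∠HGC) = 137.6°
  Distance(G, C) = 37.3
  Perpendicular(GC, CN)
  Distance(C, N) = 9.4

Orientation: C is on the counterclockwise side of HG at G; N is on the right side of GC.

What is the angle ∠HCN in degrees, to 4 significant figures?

112.1°

H is at the origin; HG runs at 1.8° with length 40.4, so G = 40.4·(cos 1.8°, sin 1.8°) = (40.38, 1.269). ∠HGC = 137.6°, so GC runs at 1.8° + (180° − 137.6°) = 44.20° from the x-axis; with |GC| = 37.3, C = G + 37.3·(cos 44.20°, sin 44.20°) = (67.12, 27.27). The perpendicularity gives CN at right angles to GC; with |CN| = 9.4 on the right of GC, N = C + 9.4·(0.6972, -0.7169) = (73.67, 20.53). Then cos ∠HCN = CH·CN / (|CH||CN|), giving 112.1°.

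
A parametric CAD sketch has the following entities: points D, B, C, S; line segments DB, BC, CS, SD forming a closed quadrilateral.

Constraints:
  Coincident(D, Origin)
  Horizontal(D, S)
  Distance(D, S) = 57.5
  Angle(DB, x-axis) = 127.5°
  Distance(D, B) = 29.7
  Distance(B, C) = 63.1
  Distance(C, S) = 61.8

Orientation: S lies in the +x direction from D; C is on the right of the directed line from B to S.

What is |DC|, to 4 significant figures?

35.20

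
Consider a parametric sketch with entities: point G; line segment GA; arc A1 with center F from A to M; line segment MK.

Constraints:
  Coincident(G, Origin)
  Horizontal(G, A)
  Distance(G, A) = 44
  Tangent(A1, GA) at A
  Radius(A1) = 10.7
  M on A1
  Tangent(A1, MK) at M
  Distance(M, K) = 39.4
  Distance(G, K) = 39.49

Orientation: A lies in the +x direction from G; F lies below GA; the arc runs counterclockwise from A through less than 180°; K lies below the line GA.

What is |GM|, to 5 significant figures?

35.459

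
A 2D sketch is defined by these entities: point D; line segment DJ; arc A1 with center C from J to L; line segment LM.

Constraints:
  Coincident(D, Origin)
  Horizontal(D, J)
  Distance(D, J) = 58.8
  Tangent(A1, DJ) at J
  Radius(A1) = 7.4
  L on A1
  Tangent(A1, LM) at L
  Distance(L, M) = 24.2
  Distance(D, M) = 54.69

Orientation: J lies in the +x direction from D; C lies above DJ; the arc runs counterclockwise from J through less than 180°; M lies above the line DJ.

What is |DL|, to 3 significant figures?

65.1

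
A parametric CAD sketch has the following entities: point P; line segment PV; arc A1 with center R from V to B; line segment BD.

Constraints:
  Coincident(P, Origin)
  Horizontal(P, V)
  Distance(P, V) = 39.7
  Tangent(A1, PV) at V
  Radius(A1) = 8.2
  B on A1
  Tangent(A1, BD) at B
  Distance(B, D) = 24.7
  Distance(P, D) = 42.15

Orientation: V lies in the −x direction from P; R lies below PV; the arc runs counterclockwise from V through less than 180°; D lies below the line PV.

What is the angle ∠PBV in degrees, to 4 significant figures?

50.39°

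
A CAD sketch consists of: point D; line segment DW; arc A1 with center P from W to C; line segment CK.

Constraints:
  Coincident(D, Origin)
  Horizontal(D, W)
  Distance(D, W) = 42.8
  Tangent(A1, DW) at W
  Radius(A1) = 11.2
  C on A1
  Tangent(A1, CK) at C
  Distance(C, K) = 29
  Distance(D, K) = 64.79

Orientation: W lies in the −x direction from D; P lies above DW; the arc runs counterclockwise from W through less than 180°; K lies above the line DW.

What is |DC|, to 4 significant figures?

37.80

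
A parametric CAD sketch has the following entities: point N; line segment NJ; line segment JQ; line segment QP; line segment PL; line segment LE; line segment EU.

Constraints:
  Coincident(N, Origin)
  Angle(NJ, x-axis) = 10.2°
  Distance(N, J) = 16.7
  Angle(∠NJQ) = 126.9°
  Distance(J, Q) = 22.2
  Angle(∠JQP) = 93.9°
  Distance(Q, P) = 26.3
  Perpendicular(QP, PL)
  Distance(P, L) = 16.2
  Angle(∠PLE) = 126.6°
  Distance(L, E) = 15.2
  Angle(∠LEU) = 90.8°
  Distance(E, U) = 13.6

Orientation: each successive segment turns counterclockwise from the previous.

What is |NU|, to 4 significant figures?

19.34

N is at the origin; NJ runs at 10.2° with length 16.7, so J = (16.44, 2.957). ∠NJQ = 126.9° gives JQ at 63.30° from the x-axis; with |JQ| = 22.2, Q = (26.41, 22.79). ∠JQP = 93.9° gives QP at 149.4° from the x-axis; with |QP| = 26.3, P = (3.773, 36.18). QP ⟂ PL, so PL runs at -120.6°; with |PL| = 16.2, L = (-4.473, 22.23). ∠PLE = 126.6° gives LE at -67.20° from the x-axis; with |LE| = 15.2, E = (1.417, 8.222). ∠LEU = 90.8° gives EU at 22.00° from the x-axis; with |EU| = 13.6, U = (14.03, 13.32). Then |NU| = |U − N| = 19.34.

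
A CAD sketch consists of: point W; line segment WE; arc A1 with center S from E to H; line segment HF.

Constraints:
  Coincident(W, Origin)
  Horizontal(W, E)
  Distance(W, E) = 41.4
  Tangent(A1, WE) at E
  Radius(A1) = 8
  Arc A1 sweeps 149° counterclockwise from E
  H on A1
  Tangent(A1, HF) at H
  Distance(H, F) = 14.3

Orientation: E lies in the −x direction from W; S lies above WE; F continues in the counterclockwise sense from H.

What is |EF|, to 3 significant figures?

23.7

On A1, E sits at bearing -90° from S; a 149° counterclockwise sweep puts H at bearing 59°, so H = S + 8.0·(cos 59°, sin 59°) = (-37.3, 14.9). Since A1 is tangent to HF there, SH ⟂ HF, so HF runs along (−sin 59°, cos 59°); with |HF| = 14.3, F = (-49.5, 22.2). Then |EF| = |F − E| = 23.7.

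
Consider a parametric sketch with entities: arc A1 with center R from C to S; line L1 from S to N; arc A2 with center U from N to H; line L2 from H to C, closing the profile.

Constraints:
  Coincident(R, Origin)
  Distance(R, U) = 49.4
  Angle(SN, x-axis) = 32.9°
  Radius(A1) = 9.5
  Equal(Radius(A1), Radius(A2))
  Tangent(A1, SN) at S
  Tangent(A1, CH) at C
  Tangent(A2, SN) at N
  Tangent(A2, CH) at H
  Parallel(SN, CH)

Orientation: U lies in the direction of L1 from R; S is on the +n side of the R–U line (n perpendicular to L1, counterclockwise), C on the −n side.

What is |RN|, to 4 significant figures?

50.31

The slot axis is L1's direction at 32.9°, so u = (cos 32.9°, sin 32.9°) = (0.8396, 0.5432) and n = (−sin 32.9°, cos 32.9°) = (-0.5432, 0.8396). R is at the origin and U lies 49.4 along u from R, so U = 49.4·u = (41.48, 26.83). Tangency of A1 to both parallel lines with radius 9.5 puts S and C at R ± 9.5·n: S = (-5.160, 7.976), C = (5.160, -7.976). Equal radii place N and H the same way about U: N = U + 9.5·n = (36.32, 34.81), H = U − 9.5·n = (46.64, 18.86). Then |RN| = |N − R| = 50.31.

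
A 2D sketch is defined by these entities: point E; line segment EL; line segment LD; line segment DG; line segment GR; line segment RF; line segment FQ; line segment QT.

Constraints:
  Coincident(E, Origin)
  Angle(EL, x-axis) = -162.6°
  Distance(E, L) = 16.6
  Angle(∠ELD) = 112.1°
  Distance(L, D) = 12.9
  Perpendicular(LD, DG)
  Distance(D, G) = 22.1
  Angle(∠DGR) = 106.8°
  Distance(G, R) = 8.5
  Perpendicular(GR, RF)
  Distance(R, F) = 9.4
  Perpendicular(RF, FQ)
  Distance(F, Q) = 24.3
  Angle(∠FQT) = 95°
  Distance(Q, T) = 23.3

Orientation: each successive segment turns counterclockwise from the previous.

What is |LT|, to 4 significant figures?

45.43

E is at the origin; EL runs at -162.6° with length 16.6, so L = (-15.84, -4.964). ∠ELD = 112.1° gives LD at -94.70° from the x-axis; with |LD| = 12.9, D = (-16.90, -17.82). LD is perpendicular to DG, so DG runs at -4.700°; with |DG| = 22.1, G = (5.128, -19.63). ∠DGR = 106.8° gives GR at 68.50° from the x-axis; with |GR| = 8.5, R = (8.244, -11.72). The perpendicularity gives RF at right angles to GR, so RF runs at 158.5°; with |RF| = 9.4, F = (-0.5024, -8.278). The perpendicularity gives FQ at right angles to RF, so FQ runs at -111.5°; with |FQ| = 24.3, Q = (-9.408, -30.89). ∠FQT = 95.0° gives QT at -26.50° from the x-axis; with |QT| = 23.3, T = (11.44, -41.28). Then |LT| = |T − L| = 45.43.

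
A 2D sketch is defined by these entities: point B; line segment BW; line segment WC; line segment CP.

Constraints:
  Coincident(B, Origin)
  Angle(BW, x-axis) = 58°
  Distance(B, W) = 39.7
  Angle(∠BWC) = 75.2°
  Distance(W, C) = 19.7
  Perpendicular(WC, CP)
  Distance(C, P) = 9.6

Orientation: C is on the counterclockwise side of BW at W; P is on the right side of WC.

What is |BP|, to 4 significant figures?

48.93

B is at the origin; BW runs at 58.0° with length 39.7, so W = 39.7·(cos 58.0°, sin 58.0°) = (21.04, 33.67). ∠BWC = 75.2°, so WC runs at 58.0° + (180° − 75.2°) = 162.8° from the x-axis; with |WC| = 19.7, C = W + 19.7·(cos 162.8°, sin 162.8°) = (2.219, 39.49). WC is perpendicular to CP; with |CP| = 9.6 on the right of WC, P = C + 9.6·(0.2957, 0.9553) = (5.058, 48.66). Then |BP| = |P − B| = 48.93.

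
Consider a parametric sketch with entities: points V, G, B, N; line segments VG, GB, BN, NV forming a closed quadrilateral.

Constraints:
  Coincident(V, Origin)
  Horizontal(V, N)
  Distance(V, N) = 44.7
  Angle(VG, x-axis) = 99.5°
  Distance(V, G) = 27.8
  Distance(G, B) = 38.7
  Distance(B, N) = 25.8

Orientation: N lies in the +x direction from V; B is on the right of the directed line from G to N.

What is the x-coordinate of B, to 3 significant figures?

19.1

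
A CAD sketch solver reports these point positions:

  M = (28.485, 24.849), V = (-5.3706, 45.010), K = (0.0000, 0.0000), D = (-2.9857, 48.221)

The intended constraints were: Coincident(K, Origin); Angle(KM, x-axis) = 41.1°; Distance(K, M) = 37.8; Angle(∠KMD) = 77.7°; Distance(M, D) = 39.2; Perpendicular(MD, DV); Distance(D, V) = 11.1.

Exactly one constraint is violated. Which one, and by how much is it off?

Distance(D, V) = 11.1 — off by 7.10.

K = (0.00, 0.00) ✓; KM at 41.10° ✓; |KM| = 37.80 ✓; ∠KMD = 77.70° ✓; |MD| = 39.20 ✓; ∠(MD, DV) = 90.00° ✓; |DV| = 4.000 ✗.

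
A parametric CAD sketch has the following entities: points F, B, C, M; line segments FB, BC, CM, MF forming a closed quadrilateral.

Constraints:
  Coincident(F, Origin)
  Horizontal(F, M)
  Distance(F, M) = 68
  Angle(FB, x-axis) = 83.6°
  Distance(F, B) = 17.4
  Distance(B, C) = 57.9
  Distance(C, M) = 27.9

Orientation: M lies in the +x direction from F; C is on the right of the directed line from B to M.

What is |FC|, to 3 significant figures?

50.9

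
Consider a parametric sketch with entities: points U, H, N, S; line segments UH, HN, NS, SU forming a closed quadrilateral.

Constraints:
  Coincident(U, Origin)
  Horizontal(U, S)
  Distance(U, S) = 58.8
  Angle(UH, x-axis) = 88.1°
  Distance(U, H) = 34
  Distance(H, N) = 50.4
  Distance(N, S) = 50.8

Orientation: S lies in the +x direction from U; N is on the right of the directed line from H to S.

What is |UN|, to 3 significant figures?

18.7

Checks: |HN| = 50.40 ✓; |NS| = 50.80 ✓.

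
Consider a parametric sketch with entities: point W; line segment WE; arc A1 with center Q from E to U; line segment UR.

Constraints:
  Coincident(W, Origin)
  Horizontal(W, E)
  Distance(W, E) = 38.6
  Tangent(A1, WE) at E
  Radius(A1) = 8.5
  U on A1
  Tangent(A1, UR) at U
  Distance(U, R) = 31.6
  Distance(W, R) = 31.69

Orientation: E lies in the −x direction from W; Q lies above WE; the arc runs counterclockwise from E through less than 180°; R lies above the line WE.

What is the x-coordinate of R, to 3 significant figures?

-13.0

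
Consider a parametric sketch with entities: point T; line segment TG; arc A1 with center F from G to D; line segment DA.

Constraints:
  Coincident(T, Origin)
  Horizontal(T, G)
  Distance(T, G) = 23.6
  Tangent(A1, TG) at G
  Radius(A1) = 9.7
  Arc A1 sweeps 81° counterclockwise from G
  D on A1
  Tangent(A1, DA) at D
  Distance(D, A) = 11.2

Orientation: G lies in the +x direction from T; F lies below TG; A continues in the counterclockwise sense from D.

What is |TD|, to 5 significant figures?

16.233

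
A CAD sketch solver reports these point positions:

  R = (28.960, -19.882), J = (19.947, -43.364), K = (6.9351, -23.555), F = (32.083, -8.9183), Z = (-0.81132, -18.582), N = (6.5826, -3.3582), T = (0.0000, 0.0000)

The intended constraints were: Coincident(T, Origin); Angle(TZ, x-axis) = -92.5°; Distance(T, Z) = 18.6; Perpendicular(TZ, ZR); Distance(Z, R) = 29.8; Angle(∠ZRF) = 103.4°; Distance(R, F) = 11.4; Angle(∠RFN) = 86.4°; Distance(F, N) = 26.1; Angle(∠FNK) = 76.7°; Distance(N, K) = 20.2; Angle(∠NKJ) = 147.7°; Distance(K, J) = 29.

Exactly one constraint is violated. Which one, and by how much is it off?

Distance(K, J) = 29 — off by 5.30.

T = (0.00, 0.00) ✓; TZ at -92.50° ✓; |TZ| = 18.60 ✓; ∠(TZ, ZR) = 90.00° ✓; |ZR| = 29.80 ✓; ∠ZRF = 103.4° ✓; |RF| = 11.40 ✓; ∠RFN = 86.40° ✓; |FN| = 26.10 ✓; ∠FNK = 76.70° ✓; |NK| = 20.20 ✓; ∠NKJ = 147.7° ✓; |KJ| = 23.70 ✗.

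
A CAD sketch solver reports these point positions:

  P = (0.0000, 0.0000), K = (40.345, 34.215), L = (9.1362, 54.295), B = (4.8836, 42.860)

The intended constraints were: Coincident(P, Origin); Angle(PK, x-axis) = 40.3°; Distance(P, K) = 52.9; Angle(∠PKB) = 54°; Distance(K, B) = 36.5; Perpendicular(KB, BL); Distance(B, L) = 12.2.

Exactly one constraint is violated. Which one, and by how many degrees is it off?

Perpendicular(KB, BL) — off by 6.70°.

P = (0.00, 0.00) ✓; PK at 40.30° ✓; |PK| = 52.90 ✓; ∠PKB = 54.00° ✓; |KB| = 36.50 ✓; ∠(KB, BL) = 96.70° ✗; |BL| = 12.20 ✓.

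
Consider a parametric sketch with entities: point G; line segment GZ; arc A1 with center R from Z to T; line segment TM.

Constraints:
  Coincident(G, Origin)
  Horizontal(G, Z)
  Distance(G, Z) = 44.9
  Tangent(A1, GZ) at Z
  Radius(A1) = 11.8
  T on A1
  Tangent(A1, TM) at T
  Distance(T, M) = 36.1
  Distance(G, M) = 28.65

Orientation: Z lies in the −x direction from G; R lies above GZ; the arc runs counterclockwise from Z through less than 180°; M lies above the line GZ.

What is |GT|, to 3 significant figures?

37.2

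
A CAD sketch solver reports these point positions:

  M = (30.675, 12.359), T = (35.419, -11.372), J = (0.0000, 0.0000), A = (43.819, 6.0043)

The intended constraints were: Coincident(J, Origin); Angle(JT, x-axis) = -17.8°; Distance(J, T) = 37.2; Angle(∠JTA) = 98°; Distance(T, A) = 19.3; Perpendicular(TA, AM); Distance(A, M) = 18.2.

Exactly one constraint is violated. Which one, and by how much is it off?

Distance(A, M) = 18.2 — off by 3.60.

J = (0.00, 0.00) ✓; JT at -17.80° ✓; |JT| = 37.20 ✓; ∠JTA = 98.00° ✓; |TA| = 19.30 ✓; ∠(TA, AM) = 90.00° ✓; |AM| = 14.60 ✗.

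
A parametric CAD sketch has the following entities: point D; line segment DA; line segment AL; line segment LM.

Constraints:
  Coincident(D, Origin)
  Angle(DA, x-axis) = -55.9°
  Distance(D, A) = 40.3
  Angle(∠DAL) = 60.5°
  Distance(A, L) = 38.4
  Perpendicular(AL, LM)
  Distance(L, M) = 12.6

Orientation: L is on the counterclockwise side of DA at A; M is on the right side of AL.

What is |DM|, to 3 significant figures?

51.2

D is at the origin; DA runs at -55.9° with length 40.3, so A = 40.3·(cos -55.9°, sin -55.9°) = (22.6, -33.4). ∠DAL = 60.5°, so AL runs at -55.9° + (180° − 60.5°) = 63.6° from the x-axis; with |AL| = 38.4, L = A + 38.4·(cos 63.6°, sin 63.6°) = (39.7, 1.02). AL ⟂ LM; with |LM| = 12.6 on the right of AL, M = L + 12.6·(0.896, -0.445) = (51.0, -4.58). Then |DM| = |M − D| = 51.2.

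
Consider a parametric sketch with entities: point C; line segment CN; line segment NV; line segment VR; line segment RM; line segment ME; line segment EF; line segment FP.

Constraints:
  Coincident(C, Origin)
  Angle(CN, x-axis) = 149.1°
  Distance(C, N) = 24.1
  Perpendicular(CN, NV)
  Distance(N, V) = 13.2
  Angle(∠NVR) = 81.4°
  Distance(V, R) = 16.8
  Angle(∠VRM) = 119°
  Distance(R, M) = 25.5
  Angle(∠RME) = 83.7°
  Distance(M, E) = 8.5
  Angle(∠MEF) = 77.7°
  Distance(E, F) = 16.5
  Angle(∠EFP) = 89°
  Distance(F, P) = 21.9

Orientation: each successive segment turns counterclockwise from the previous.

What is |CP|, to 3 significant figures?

14.6

∠MEF = 77.7° gives EF at -123° from the x-axis; with |EF| = 16.5, F = (-6.94, 2.74). ∠EFP = 89.0° gives FP at -31.7° from the x-axis; with |FP| = 21.9, P = (11.7, -8.76). Then |CP| = |P − C| = 14.6.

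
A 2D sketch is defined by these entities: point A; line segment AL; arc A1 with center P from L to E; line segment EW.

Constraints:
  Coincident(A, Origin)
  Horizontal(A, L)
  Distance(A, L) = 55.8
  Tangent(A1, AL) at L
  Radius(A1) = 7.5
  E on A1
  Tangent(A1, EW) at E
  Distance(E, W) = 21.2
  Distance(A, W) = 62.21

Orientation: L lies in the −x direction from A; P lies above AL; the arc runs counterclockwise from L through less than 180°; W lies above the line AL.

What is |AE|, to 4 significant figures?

49.54

A is at the origin; A and L share the same y with |AL| = 55.8 and L on the −x side, so L = (-55.80, 0.000). A1 meets AL tangentially, so PL is at right angles to AL, so P = L + (0, 7.5) = (-55.80, 7.500). Since PE ⟂ EW (tangency), |PW| = √(7.5² + 21.2²) = 22.49 regardless of where E sits on A1. So W lies on both circle(A, 62.21) and circle(P, 22.49); the above-AL intersection is W = (-54.53, 29.95). E is the foot of the tangent from W: E = (-48.60, 9.597).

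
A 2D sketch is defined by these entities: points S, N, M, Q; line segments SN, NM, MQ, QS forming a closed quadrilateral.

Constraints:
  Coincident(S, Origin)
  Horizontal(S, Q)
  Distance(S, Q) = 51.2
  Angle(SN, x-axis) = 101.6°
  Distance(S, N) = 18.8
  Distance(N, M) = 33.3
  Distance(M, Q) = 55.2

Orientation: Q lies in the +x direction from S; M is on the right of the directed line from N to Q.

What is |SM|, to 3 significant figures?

15.0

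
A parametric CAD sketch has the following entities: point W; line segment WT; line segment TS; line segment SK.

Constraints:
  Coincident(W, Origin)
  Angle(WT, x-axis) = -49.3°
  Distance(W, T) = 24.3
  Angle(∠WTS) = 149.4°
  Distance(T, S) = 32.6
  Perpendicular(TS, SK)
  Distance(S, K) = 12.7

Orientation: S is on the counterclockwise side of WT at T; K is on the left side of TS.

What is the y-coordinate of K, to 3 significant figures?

-16.8

W is at the origin; WT runs at -49.3° with length 24.3, so T = 24.3·(cos -49.3°, sin -49.3°) = (15.8, -18.4). ∠WTS = 149.4°, so TS runs at -49.3° + (180° − 149.4°) = -18.7° from the x-axis; with |TS| = 32.6, S = T + 32.6·(cos -18.7°, sin -18.7°) = (46.7, -28.9). TS is perpendicular to SK; with |SK| = 12.7 on the left of TS, K = S + 12.7·(0.321, 0.947) = (50.8, -16.8). So K.y = -16.8.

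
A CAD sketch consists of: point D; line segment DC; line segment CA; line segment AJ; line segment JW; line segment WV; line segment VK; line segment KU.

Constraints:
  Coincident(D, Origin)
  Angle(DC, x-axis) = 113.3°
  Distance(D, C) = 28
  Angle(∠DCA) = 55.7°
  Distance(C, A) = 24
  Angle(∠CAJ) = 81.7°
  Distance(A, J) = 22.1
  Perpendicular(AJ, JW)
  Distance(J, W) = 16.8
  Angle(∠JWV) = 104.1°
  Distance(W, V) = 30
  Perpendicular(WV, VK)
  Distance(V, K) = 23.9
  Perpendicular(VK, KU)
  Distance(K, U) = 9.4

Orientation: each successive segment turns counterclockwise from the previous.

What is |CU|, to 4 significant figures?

26.11

WV ⟂ VK, so VK runs at -128.2°; with |VK| = 23.9, K = (-35.26, 11.53). VK ⟂ KU, so KU runs at -38.20°; with |KU| = 9.4, U = (-27.87, 5.721). Then |CU| = |U − C| = 26.11.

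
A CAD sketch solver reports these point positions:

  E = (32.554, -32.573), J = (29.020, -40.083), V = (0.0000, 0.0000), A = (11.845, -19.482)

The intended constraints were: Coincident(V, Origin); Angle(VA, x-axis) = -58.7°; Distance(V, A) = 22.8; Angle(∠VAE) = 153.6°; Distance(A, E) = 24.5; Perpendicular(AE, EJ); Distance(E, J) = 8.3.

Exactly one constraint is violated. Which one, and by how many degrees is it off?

Perpendicular(AE, EJ) — off by 7.10°.

V = (0.00, 0.00) ✓; VA at -58.70° ✓; |VA| = 22.80 ✓; ∠VAE = 153.6° ✓; |AE| = 24.50 ✓; ∠(AE, EJ) = 82.90° ✗; |EJ| = 8.300 ✓.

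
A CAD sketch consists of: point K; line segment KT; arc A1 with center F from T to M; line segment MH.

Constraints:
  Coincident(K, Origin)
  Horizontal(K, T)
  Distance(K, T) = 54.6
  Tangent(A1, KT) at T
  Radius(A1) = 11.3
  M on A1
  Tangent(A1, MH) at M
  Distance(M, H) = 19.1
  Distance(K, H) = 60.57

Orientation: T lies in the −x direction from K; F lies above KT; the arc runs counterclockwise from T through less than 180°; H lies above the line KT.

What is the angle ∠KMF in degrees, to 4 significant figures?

140.4°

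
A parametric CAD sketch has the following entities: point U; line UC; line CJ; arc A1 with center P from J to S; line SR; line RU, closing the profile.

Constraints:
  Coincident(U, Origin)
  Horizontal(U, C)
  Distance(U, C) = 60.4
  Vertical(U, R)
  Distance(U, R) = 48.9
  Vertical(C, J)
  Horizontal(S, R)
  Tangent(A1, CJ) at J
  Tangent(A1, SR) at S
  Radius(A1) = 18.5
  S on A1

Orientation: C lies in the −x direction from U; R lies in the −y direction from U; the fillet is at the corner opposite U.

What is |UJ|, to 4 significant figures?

67.62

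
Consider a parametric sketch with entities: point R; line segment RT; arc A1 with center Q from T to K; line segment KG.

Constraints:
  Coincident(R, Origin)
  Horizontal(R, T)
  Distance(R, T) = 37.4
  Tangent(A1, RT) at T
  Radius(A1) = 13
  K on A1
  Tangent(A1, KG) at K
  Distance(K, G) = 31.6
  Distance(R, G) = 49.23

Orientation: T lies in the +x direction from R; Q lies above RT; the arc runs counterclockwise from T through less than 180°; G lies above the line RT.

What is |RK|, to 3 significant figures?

51.4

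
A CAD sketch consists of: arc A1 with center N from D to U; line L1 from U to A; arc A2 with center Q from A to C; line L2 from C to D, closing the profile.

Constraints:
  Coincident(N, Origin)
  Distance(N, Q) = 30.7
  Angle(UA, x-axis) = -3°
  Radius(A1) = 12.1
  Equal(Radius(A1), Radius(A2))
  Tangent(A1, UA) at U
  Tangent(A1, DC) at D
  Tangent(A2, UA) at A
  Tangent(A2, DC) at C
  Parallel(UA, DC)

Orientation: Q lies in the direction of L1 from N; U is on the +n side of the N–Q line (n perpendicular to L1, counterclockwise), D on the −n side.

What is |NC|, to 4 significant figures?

33.00

The slot axis is L1's direction at -3.0°, so u = (cos -3.0°, sin -3.0°) = (0.9986, -0.05234) and n = (−sin -3.0°, cos -3.0°) = (0.05234, 0.9986). N is at the origin and Q lies 30.7 along u from N, so Q = 30.7·u = (30.66, -1.607). Tangency of A1 to both parallel lines with radius 12.1 puts U and D at N ± 12.1·n: U = (0.6333, 12.08), D = (-0.6333, -12.08). Equal radii place A and C the same way about Q: A = Q + 12.1·n = (31.29, 10.48), C = Q − 12.1·n = (30.02, -13.69). Then |NC| = |C − N| = 33.00.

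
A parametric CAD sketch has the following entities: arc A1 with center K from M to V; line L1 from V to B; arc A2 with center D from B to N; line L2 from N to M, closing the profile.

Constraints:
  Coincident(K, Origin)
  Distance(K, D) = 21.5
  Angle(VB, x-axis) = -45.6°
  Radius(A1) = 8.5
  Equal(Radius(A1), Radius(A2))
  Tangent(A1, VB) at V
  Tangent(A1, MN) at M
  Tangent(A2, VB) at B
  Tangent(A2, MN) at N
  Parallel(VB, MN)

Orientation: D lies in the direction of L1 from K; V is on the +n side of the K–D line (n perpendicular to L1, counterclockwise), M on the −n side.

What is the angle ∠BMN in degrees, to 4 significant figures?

38.33°

The slot axis is L1's direction at -45.6°, so u = (cos -45.6°, sin -45.6°) = (0.6997, -0.7145) and n = (−sin -45.6°, cos -45.6°) = (0.7145, 0.6997). K is at the origin and D lies 21.5 along u from K, so D = 21.5·u = (15.04, -15.36). Tangency of A1 to both parallel lines with radius 8.5 puts V and M at K ± 8.5·n: V = (6.073, 5.947), M = (-6.073, -5.947). Equal radii place B and N the same way about D: B = D + 8.5·n = (21.12, -9.414), N = D − 8.5·n = (8.970, -21.31). Then cos ∠BMN = MB·MN / (|MB||MN|), giving 38.33°.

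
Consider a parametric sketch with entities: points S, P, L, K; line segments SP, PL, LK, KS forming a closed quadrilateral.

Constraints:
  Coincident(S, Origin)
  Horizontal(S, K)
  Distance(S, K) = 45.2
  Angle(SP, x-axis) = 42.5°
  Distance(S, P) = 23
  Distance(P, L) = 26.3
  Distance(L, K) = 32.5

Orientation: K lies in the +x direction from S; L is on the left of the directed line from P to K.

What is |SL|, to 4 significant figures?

49.26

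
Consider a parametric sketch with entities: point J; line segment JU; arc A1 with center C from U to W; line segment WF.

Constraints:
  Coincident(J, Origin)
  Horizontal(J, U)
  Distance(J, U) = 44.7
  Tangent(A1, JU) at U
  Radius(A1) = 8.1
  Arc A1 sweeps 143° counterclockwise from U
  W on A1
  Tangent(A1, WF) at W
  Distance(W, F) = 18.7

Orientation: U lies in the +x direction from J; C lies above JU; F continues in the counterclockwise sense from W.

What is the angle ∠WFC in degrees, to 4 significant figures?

23.42°

On A1, U sits at bearing -90° from C; a 143° counterclockwise sweep puts W at bearing 53°, so W = C + 8.1·(cos 53°, sin 53°) = (49.57, 14.57). Tangency of A1 to WF means the radius CW is perpendicular to WF, so WF runs along (−sin 53°, cos 53°); with |WF| = 18.7, F = (34.64, 25.82). Then cos ∠WFC = FW·FC / (|FW||FC|), giving 23.42°.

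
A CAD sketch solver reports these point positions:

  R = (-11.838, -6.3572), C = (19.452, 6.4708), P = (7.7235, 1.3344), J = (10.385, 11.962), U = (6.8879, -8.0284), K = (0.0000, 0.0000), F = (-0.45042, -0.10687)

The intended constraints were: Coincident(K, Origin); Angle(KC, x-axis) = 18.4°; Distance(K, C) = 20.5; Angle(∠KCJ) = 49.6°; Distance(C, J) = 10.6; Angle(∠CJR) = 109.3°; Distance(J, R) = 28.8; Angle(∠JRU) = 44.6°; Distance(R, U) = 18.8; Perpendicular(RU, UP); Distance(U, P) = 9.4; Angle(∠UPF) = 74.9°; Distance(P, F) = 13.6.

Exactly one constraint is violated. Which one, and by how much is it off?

Distance(P, F) = 13.6 — off by 5.30.

K = (0.00, 0.00) ✓; KC at 18.40° ✓; |KC| = 20.50 ✓; ∠KCJ = 49.60° ✓; |CJ| = 10.60 ✓; ∠CJR = 109.3° ✓; |JR| = 28.80 ✓; ∠JRU = 44.60° ✓; |RU| = 18.80 ✓; ∠(RU, UP) = 90.00° ✓; |UP| = 9.400 ✓; ∠UPF = 74.90° ✓; |PF| = 8.300 ✗.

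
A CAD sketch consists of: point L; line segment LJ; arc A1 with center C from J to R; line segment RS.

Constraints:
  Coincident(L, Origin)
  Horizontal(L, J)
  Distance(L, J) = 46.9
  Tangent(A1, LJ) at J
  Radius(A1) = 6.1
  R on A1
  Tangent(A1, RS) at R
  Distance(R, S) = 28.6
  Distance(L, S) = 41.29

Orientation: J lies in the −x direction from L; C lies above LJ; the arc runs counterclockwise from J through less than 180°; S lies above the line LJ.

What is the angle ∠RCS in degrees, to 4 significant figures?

77.96°

Checks: |CJ| = 6.100 ✓; |CR| = 6.100 ✓; ∠(CR, RS) = 90.00° ✓; |RS| = 28.60 ✓; |LS| = 41.29 ✓.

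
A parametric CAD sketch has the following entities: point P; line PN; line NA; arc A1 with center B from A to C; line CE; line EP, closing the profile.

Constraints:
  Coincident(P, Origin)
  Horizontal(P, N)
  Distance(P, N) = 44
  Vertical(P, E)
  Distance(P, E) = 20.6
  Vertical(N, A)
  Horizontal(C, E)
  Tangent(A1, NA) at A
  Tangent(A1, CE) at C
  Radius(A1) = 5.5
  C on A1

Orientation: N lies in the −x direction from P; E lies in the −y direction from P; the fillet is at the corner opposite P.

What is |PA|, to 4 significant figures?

46.52

The virtual corner opposite P is at (-44.00, -20.60). The tangent condition forces BA to be normal to NA and tangency of A1 to CE means the radius BC is perpendicular to CE, with radius 5.5, so the center B sits 5.5 in from both sides at B = (-38.50, -15.10). That places the tangent points at A = (-44.00, -15.10) on NA and C = (-38.50, -20.60) on CE. Then |PA| = |A − P| = 46.52.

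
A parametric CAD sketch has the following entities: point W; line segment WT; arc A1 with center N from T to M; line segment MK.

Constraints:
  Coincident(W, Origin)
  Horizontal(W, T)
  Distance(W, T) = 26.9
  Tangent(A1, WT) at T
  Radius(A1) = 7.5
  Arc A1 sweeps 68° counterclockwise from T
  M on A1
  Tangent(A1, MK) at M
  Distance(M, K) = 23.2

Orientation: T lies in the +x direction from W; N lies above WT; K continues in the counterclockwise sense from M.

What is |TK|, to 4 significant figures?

30.52

W is at the origin; W and T share the same y with |WT| = 26.9 and T on the +x side, so T = (26.90, 0.000). The tangent condition forces NT to be normal to WT, so N = T + (0, 7.5) = (26.90, 7.500). On A1, T sits at bearing -90° from N; a 68° counterclockwise sweep puts M at bearing -22°, so M = N + 7.5·(cos -22°, sin -22°) = (33.85, 4.690). Tangency of A1 to MK means the radius NM is perpendicular to MK, so MK runs along (−sin -22°, cos -22°); with |MK| = 23.2, K = (42.54, 26.20). Then |TK| = |K − T| = 30.52.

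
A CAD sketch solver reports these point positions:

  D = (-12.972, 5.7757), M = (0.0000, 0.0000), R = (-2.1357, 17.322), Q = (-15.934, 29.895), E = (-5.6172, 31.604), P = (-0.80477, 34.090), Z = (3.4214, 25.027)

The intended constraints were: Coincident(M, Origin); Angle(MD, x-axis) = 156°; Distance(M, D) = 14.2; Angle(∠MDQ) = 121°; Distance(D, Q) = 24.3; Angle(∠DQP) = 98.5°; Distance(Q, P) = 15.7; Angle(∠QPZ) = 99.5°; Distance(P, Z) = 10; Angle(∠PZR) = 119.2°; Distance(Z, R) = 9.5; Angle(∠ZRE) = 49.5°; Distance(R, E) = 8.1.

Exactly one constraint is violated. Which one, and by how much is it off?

Distance(R, E) = 8.1 — off by 6.60.

M = (0.00, 0.00) ✓; MD at 156.0° ✓; |MD| = 14.20 ✓; ∠MDQ = 121.0° ✓; |DQ| = 24.30 ✓; ∠DQP = 98.50° ✓; |QP| = 15.70 ✓; ∠QPZ = 99.50° ✓; |PZ| = 10.00 ✓; ∠PZR = 119.2° ✓; |ZR| = 9.500 ✓; ∠ZRE = 49.50° ✓; |RE| = 14.70 ✗.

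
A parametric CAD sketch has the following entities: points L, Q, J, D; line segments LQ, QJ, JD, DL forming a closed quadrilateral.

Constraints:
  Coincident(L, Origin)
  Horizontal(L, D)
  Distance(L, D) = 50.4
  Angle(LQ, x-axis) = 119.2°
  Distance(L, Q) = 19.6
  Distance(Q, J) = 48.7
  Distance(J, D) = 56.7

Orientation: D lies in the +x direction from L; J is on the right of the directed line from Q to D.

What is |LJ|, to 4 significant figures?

30.20

Checks: |QJ| = 48.70 ✓; |JD| = 56.70 ✓.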